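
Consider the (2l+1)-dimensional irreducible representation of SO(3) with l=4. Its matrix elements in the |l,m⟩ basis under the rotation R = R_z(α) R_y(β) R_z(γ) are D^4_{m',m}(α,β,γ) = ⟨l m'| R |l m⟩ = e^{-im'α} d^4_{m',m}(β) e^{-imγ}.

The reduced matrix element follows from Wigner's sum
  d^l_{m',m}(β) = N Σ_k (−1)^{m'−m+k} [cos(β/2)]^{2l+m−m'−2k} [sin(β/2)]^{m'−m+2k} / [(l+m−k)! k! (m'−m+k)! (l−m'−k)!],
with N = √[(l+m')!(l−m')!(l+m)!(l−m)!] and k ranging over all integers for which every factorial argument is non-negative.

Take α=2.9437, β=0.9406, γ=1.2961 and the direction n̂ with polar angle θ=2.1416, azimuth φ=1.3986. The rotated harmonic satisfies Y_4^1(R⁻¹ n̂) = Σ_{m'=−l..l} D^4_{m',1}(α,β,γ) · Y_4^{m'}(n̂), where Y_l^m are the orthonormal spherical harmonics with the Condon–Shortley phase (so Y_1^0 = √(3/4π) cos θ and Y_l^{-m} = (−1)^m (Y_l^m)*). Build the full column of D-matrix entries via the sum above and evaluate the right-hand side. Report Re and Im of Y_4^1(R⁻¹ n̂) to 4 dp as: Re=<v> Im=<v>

Need the full column D^4_{m',1} for m'=−4..4 at α=2.9437, β=0.9406, γ=1.2961.
cos(β/2)=0.891432, sin(β/2)=0.453154
d^4_{-4,1}: single k=5 term ⇒ +0.101295;  D = -0.050056-0.088062i
d^4_{-3,1}: k∈[4..5] ⇒ +0.352253 -0.054616 = +0.297637;  D = +0.093339+0.282623i
d^4_{-2,1}: k∈[3..5] ⇒ +0.740788 -0.287144 +0.014840 = +0.468484;  D = -0.056590-0.465054i
d^4_{-1,1}: k∈[2..5] ⇒ +1.030437 -0.798835 +0.103215 -0.001778 = +0.333039;  D = -0.025553+0.332057i
d^4_{0,1}: k∈[1..4] ⇒ +0.906524 -1.405546 +0.363211 -0.015643 = -0.151453;  D = -0.041082+0.145775i
d^4_{1,1}: k∈[0..3] ⇒ +0.398756 -1.545656 +0.798835 -0.068810 = -0.416875;  D = +0.189758-0.371182i
d^4_{2,1}: k∈[0..2] ⇒ -0.860004 +1.111181 -0.191429 = +0.059748;  D = +0.037125-0.046814i
d^4_{3,1}: k∈[0..1] ⇒ +0.817884 -0.352253 = +0.465631;  D = -0.355407+0.300829i
d^4_{4,1}: single k=0 term ⇒ -0.391988;  D = -0.343147+0.189485i
Y_4^{m'}(θ=2.1416,φ=1.3986) and Σ D·Y over m':
  (-0.0501-0.0881i)·(+0.1713+0.1410i)  (+0.0933+0.2826i)·(+0.1990-0.3504i)  (-0.0566-0.4651i)·(-0.2327-0.0835i)  (-0.0256+0.3321i)·(+0.0353-0.2027i)  (-0.0411+0.1458i)·(-0.2936+0.0000i)  (+0.1898-0.3712i)·(-0.0353-0.2027i)  (+0.0371-0.0468i)·(-0.2327+0.0835i)  (-0.3554+0.3008i)·(-0.1990-0.3504i)  (-0.3431+0.1895i)·(+0.1713-0.1410i)
Y_4^1(R⁻¹ n̂) = +0.231684+0.222525i

Re=0.2317 Im=0.2225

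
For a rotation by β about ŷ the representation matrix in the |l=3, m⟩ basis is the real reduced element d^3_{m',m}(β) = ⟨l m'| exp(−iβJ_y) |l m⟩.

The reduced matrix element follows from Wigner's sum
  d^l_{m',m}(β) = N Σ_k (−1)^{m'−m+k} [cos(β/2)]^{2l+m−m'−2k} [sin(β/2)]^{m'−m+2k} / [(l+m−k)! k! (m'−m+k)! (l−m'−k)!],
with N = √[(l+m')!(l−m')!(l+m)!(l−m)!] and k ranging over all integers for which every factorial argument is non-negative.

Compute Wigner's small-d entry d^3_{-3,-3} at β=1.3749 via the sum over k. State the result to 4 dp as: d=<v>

d=0.2131

d^3_{-3,-3}(β=1.3749) via Wigner's sum:
With c≡cos(β/2)=0.772867 and s≡sin(β/2)=0.634568, N=[1·720·1·720]^{1/2}=720.000000
k: max(0,(-3)−(-3))=0 … min(3+(-3),3−(-3))=0
  k=0: (−1)^0·720.0000/(720)·0.7729^6·0.6346^0 = +0.213122
d^3_{-3,-3}(1.3749) = +0.213122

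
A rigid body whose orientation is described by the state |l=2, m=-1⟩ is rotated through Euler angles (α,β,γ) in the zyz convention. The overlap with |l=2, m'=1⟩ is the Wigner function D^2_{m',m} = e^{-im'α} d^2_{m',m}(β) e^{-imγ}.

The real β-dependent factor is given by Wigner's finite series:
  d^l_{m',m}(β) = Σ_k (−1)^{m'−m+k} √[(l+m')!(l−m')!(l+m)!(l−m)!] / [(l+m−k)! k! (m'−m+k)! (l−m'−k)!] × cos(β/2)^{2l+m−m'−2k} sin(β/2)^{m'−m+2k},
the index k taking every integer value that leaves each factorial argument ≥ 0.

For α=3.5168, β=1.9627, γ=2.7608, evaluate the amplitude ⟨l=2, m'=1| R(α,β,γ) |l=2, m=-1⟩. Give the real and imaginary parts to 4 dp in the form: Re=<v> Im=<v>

Re=0.1187 Im=-0.1119

Split into d^2_{1,-1}(β=1.9627) × two z-phases.
Half-angle: c=0.555901, s=0.831249. N=√(6·1·1·6)=6.000000
The bounds max(0,m−m')=0 and min(l+m,l−m')=1 give 2 terms
  k=0: (−1)^2·6.0000/(2)·0.5559^2·0.8312^2 = +0.640587
  k=1: (−1)^3·6.0000/(6)·0.5559^0·0.8312^4 = -0.477445
d^2_{1,-1}(1.9627) = +0.640587 -0.477445 = +0.163141
Phases: e^{-i·(1)·3.5168}=-0.930432+0.366465i, e^{-i·(-1)·2.7608}=-0.928370+0.371656i ⇒ D=+0.118699-0.111918i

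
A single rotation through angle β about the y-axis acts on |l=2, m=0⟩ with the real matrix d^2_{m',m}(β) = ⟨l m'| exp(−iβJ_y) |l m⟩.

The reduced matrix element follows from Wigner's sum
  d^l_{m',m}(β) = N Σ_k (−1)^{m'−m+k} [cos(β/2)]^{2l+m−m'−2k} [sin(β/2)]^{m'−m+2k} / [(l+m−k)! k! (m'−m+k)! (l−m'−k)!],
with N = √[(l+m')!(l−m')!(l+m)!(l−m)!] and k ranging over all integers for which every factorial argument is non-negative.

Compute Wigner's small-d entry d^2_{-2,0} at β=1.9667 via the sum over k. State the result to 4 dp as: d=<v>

d=0.5213

d^2_{-2,0}(β=1.9667) via Wigner's sum:
Half-angle: c=0.554237, s=0.832359. N=√(1·24·2·2)=9.797959
k: max(0,(0)−(-2))=2 … min(2+(0),2−(-2))=2
  k=2: (−1)^0·9.7980/(4)·0.5542^2·0.8324^2 = +0.521301
d^2_{-2,0}(1.9667) = +0.521301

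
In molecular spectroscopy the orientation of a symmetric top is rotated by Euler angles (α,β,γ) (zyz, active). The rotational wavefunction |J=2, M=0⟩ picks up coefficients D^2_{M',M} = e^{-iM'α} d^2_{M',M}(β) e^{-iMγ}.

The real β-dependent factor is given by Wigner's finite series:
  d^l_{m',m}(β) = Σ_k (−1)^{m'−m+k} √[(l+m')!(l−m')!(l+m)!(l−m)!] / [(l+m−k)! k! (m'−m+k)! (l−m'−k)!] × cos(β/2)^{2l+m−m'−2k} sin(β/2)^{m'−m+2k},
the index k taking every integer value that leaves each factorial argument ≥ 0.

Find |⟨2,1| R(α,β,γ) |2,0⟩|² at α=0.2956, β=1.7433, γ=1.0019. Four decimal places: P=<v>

P=0.0429

Split into d^2_{1,0}(β=1.7433) × two z-phases.
c=cos(1.7433/2)=0.643565, s=sin(1.7433/2)=0.765392; N=√[6·1·2·2]=4.898979
The bounds max(0,m−m')=0 and min(l+m,l−m')=1 give 2 terms
  k=0: (−1)^1·4.8990/(2)·0.6436^3·0.7654^1 = -0.499730
  k=1: (−1)^2·4.8990/(2)·0.6436^1·0.7654^3 = +0.706837
d^2_{1,0}(1.7433) = -0.499730 +0.706837 = +0.207107
|D^2_{1,0}|² = |d^2_{1,0}(β)|² = (+0.207107)² = 0.042893 (the z-rotation phases have unit modulus)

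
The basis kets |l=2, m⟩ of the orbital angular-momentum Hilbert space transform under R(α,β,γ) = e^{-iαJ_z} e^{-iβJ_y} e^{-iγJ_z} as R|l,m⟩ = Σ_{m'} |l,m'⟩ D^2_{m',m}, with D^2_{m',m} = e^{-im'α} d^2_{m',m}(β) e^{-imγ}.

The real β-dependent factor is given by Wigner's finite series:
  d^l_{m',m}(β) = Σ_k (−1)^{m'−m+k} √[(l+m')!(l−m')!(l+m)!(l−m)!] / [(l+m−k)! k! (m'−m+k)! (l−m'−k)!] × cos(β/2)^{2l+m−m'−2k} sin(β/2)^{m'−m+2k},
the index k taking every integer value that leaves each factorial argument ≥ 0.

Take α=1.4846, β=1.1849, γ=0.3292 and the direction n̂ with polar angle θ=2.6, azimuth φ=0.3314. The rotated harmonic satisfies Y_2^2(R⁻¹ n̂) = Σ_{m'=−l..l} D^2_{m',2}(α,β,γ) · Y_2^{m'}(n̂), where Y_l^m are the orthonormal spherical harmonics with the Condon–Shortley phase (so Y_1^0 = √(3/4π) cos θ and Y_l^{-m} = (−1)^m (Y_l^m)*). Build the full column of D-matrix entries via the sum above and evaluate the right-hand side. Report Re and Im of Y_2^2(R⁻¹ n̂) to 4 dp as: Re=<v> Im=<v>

Need the full column D^2_{m',2} for m'=−2..2 at α=1.4846, β=1.1849, γ=0.3292.
cos(β/2)=0.829575, sin(β/2)=0.558395
d^2_{-2,2}: single k=4 term ⇒ +0.097222;  D = -0.065556+0.071795i
d^2_{-1,2}: single k=3 term ⇒ +0.288875;  D = +0.195764+0.212428i
d^2_{0,2}: single k=2 term ⇒ +0.525618;  D = +0.415749-0.321601i
d^2_{1,2}: single k=1 term ⇒ +0.637586;  D = -0.345244-0.536025i
d^2_{2,2}: single k=0 term ⇒ +0.473612;  D = -0.418770+0.221224i
Y_2^{m'}(θ=2.6,φ=0.3314) and Σ D·Y over m':
  (-0.0656+0.0718i)·(+0.0809-0.0632i)  (+0.1958+0.2124i)·(-0.3227+0.1110i)  (+0.4157-0.3216i)·(+0.3793+0.0000i)  (-0.3452-0.5360i)·(+0.3227+0.1110i)  (-0.4188+0.2212i)·(+0.0809+0.0632i)
Y_2^2(R⁻¹ n̂) = -0.029562-0.378711i

Re=-0.0296 Im=-0.3787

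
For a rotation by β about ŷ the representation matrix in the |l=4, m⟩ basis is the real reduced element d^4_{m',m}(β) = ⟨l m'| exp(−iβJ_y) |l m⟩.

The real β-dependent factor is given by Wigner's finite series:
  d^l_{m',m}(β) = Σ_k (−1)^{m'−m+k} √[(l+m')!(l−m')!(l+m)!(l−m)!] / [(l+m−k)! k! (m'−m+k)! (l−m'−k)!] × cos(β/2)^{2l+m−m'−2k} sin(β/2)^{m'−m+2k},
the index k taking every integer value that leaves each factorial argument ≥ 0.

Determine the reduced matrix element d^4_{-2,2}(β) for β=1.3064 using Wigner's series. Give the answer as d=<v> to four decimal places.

d^4_{-2,2}(β=1.3064) via Wigner's sum:
With c≡cos(β/2)=0.794143 and s≡sin(β/2)=0.607731, N=[2·720·720·2]^{1/2}=1440.000000
k: max(0,(2)−(-2))=4 … min(4+(2),4−(-2))=6
  k=4: (−1)^0·1440.0000/(96)·0.7941^4·0.6077^4 = +0.813826
  k=5: (−1)^1·1440.0000/(120)·0.7941^2·0.6077^6 = -0.381282
  k=6: (−1)^2·1440.0000/(1440)·0.7941^0·0.6077^8 = +0.018608
d^4_{-2,2}(1.3064) = +0.813826 -0.381282 +0.018608 = +0.451151

d=0.4512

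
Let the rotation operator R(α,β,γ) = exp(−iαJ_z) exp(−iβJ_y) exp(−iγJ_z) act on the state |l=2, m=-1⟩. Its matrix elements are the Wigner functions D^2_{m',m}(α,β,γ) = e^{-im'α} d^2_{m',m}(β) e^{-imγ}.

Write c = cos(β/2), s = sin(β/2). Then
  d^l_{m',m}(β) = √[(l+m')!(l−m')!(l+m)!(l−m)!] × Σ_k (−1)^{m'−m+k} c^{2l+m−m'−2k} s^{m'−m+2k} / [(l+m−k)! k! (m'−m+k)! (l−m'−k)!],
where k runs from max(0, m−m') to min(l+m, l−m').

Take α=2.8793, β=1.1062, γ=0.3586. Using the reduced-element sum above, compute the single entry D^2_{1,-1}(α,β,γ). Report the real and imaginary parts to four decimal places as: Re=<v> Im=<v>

First d^2_{1,-1}(β=1.1062), then the phase factors e^{-i(1)α} and e^{-i(-1)γ}:
With c≡cos(β/2)=0.850900 and s≡sin(β/2)=0.525328, N=[6·1·1·6]^{1/2}=6.000000
k∈{0,1} keeps every argument non-negative
  k=0: (−1)^2·6.0000/(2)·0.8509^2·0.5253^2 = +0.599430
  k=1: (−1)^3·6.0000/(6)·0.8509^0·0.5253^4 = -0.076159
d^2_{1,-1}(1.1062) = +0.599430 -0.076159 = +0.523271
Phases: e^{-i·(1)·2.8793}=-0.965798-0.259295i, e^{-i·(-1)·0.3586}=+0.936389+0.350964i ⇒ D=-0.425608-0.304419i

Re=-0.4256 Im=-0.3044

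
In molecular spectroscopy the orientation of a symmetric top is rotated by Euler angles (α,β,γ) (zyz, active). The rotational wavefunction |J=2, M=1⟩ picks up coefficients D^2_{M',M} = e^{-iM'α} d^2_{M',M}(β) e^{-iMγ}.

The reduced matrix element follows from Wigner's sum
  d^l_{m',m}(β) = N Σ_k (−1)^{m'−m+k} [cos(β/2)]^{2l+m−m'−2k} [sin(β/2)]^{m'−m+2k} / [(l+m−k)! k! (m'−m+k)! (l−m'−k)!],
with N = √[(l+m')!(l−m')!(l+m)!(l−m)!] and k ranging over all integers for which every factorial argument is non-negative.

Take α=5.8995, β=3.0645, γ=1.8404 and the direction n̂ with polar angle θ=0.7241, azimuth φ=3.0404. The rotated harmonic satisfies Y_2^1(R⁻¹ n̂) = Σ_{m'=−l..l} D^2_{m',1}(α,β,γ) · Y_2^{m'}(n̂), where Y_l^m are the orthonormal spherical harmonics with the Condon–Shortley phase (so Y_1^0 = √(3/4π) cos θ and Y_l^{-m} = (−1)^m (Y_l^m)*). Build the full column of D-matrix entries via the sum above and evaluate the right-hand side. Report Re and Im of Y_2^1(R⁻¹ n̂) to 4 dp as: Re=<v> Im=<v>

Need the full column D^2_{m',1} for m'=−2..2 at α=5.8995, β=3.0645, γ=1.8404.
cos(β/2)=0.038537, sin(β/2)=0.999257
d^2_{-2,1}: single k=3 term ⇒ +0.076902;  D = -0.066202-0.039130i
d^2_{-1,1}: k∈[2..3] ⇒ +0.004449 -0.997032 = -0.992583;  D = +0.603294+0.788200i
d^2_{0,1}: k∈[1..2] ⇒ +0.000140 -0.094185 = -0.094045;  D = +0.025049+0.090648i
d^2_{1,1}: k∈[0..1] ⇒ +0.000002 -0.004449 = -0.004446;  D = -0.000506+0.004418i
d^2_{2,1}: single k=0 term ⇒ -0.000114;  D = -0.000055+0.000100i
Y_2^{m'}(θ=0.7241,φ=3.0404) and Σ D·Y over m':
  (-0.0662-0.0391i)·(+0.1661+0.0341i)  (+0.6033+0.7882i)·(-0.3814-0.0387i)  (+0.0250+0.0906i)·(+0.2155+0.0000i)  (-0.0005+0.0044i)·(+0.3814-0.0387i)  (-0.0001+0.0001i)·(+0.1661-0.0341i)
Y_2^1(R⁻¹ n̂) = -0.203867-0.311486i

Re=-0.2039 Im=-0.3115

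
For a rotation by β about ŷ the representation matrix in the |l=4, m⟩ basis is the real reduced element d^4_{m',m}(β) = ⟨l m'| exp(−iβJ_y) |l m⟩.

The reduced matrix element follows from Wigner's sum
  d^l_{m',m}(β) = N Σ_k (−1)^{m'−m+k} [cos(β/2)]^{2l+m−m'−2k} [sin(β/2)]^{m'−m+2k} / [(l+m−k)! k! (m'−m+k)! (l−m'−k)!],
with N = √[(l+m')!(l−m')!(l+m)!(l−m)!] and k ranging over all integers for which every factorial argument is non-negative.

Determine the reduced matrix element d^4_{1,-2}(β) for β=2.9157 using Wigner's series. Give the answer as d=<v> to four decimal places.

d=-0.4281

d^4_{1,-2}(β=2.9157) via Wigner's sum:
With c≡cos(β/2)=0.112706 and s≡sin(β/2)=0.993628, N=[120·6·2·720]^{1/2}=1018.233765
The bounds max(0,m−m')=0 and min(l+m,l−m')=2 give 3 terms
  k=0: (−1)^3·1018.2338/(72)·0.1127^5·0.9936^3 = -0.000252
  k=1: (−1)^4·1018.2338/(48)·0.1127^3·0.9936^5 = +0.029415
  k=2: (−1)^5·1018.2338/(240)·0.1127^1·0.9936^7 = -0.457249
d^4_{1,-2}(2.9157) = -0.000252 +0.029415 -0.457249 = -0.428086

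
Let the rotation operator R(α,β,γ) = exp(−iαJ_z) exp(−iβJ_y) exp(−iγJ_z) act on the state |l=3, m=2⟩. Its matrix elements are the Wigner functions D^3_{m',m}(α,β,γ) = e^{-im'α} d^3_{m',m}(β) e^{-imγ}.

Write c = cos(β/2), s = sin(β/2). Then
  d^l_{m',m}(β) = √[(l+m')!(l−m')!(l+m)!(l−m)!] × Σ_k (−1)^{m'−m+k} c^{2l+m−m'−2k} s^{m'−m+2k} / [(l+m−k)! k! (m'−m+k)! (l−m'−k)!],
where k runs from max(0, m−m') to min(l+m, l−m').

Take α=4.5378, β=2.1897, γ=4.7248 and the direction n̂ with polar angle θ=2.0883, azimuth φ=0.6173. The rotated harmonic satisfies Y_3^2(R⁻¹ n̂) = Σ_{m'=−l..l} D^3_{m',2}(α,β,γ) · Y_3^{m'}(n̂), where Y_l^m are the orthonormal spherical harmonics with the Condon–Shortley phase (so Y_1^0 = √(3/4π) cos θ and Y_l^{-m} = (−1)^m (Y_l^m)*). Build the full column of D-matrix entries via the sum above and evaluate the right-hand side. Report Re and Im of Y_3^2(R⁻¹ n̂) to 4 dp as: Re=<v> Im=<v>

Re=0.0511 Im=0.2049

Need the full column D^3_{m',2} for m'=−3..3 at α=4.5378, β=2.1897, γ=4.7248.
cos(β/2)=0.458180, sin(β/2)=0.888860
d^3_{-3,2}: single k=5 term ⇒ +0.622698;  D = -0.324727-0.531324i
d^3_{-2,2}: k∈[4..5] ⇒ +0.655201 -0.493172 = +0.162028;  D = +0.150828-0.059196i
d^3_{-1,2}: k∈[3..4] ⇒ +0.427206 -0.803899 = -0.376693;  D = -0.074620-0.369229i
d^3_{0,2}: k∈[2..3] ⇒ +0.190709 -0.717737 = -0.527028;  D = +0.526865-0.013081i
d^3_{1,2}: k∈[1..2] ⇒ +0.056756 -0.427206 = -0.370450;  D = -0.055274+0.366303i
d^3_{2,2}: k∈[0..1] ⇒ +0.009252 -0.174092 = -0.164841;  D = -0.156245-0.052535i
d^3_{3,2}: single k=0 term ⇒ -0.043963;  D = +0.021036-0.038603i
Y_3^{m'}(θ=2.0883,φ=0.6173) and Σ D·Y over m':
  (-0.3247-0.5313i)·(-0.0760-0.2631i)  (+0.1508-0.0592i)·(-0.1260+0.3605i)  (-0.0746-0.3692i)·(+0.0512-0.0364i)  (+0.5269-0.0131i)·(+0.3279+0.0000i)  (-0.0553+0.3663i)·(-0.0512-0.0364i)  (-0.1562-0.0525i)·(-0.1260-0.3605i)  (+0.0210-0.0386i)·(+0.0760-0.2631i)
Y_3^2(R⁻¹ n̂) = +0.051081+0.204851i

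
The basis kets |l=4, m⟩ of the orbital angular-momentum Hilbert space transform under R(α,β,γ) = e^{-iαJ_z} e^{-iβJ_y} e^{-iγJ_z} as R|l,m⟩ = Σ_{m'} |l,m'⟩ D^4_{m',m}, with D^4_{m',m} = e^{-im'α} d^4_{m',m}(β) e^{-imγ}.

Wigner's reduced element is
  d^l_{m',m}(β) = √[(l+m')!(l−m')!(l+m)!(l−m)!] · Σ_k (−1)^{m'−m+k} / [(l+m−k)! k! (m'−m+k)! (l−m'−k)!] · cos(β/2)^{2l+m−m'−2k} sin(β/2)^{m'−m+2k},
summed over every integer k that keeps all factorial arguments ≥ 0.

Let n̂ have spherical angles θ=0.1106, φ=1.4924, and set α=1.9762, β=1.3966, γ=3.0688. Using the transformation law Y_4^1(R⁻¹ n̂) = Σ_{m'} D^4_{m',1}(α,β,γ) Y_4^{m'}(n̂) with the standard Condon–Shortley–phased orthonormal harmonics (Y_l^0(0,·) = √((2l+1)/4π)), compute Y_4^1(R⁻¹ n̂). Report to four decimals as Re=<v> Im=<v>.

Need the full column D^4_{m',1} for m'=−4..4 at α=1.9762, β=1.3966, γ=3.0688.
cos(β/2)=0.765936, sin(β/2)=0.642917
d^4_{-4,1}: single k=5 term ⇒ +0.369356;  D = +0.045540-0.366537i
d^4_{-3,1}: k∈[4..5] ⇒ +0.777872 -0.328839 = +0.449033;  D = -0.431322+0.124866i
d^4_{-2,1}: k∈[3..5] ⇒ +0.990699 -1.047025 +0.147540 = +0.091215;  D = +0.057864+0.070512i
d^4_{-1,1}: k∈[2..5] ⇒ +0.834574 -1.764047 +0.621447 -0.029190 = -0.337216;  D = -0.155180+0.299389i
d^4_{0,1}: k∈[1..4] ⇒ +0.444650 -1.879720 +1.324394 -0.155521 = -0.266198;  D = +0.265493+0.019360i
d^4_{1,1}: k∈[0..3] ⇒ +0.118452 -1.251861 +1.764047 -0.414298 = +0.216339;  D = +0.070637+0.204482i
d^4_{2,1}: k∈[0..2] ⇒ -0.421832 +1.486049 -0.698017 = +0.366201;  D = +0.270917-0.246387i
d^4_{3,1}: k∈[0..1] ⇒ +0.662423 -0.777872 = -0.115449;  D = +0.105065+0.047852i
d^4_{4,1}: single k=0 term ⇒ -0.524229;  D = +0.011519-0.524102i
Y_4^{m'}(θ=0.1106,φ=1.4924) and Σ D·Y over m':
  (+0.0455-0.3665i)·(+0.0001+0.0000i)  (-0.4313+0.1249i)·(-0.0004+0.0016i)  (+0.0579+0.0705i)·(-0.0238-0.0038i)  (-0.1552+0.2994i)·(+0.0159-0.2025i)  (+0.2655+0.0194i)·(+0.7953+0.0000i)  (+0.0706+0.2045i)·(-0.0159-0.2025i)  (+0.2709-0.2464i)·(-0.0238+0.0038i)  (+0.1051+0.0479i)·(+0.0004+0.0016i)  (+0.0115-0.5241i)·(+0.0001-0.0000i)
Y_4^1(R⁻¹ n̂) = +0.302898+0.038404i

Re=0.3029 Im=0.0384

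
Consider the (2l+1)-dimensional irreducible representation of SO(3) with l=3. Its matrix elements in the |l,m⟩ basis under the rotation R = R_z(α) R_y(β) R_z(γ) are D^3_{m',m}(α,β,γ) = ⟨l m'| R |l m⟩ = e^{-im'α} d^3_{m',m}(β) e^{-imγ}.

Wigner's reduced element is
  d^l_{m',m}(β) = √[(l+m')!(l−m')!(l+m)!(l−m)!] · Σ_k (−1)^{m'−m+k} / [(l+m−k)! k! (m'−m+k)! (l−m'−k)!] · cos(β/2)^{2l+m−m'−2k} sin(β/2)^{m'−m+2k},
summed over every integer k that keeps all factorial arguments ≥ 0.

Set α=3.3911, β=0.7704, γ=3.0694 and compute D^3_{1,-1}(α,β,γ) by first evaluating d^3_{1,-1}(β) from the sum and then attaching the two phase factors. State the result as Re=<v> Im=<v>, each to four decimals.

Re=0.4655 Im=-0.1551

Split into d^3_{1,-1}(β=0.7704) × two z-phases.
With c≡cos(β/2)=0.926723 and s≡sin(β/2)=0.375744, N=[24·2·2·24]^{1/2}=48.000000
k: max(0,(-1)−(1))=0 … min(3+(-1),3−(1))=2
  k=0: (−1)^2·48.0000/(8)·0.9267^4·0.3757^2 = +0.624794
  k=1: (−1)^3·48.0000/(6)·0.9267^2·0.3757^4 = -0.136950
  k=2: (−1)^4·48.0000/(48)·0.9267^0·0.3757^6 = +0.002814
d^3_{1,-1}(0.7704) = +0.624794 -0.136950 +0.002814 = +0.490659
Attach z-rotation phases: D = e^{-i(1)(3.3911)}·(+0.490659)·e^{-i(-1)(3.0694)} = +0.465487-0.155136i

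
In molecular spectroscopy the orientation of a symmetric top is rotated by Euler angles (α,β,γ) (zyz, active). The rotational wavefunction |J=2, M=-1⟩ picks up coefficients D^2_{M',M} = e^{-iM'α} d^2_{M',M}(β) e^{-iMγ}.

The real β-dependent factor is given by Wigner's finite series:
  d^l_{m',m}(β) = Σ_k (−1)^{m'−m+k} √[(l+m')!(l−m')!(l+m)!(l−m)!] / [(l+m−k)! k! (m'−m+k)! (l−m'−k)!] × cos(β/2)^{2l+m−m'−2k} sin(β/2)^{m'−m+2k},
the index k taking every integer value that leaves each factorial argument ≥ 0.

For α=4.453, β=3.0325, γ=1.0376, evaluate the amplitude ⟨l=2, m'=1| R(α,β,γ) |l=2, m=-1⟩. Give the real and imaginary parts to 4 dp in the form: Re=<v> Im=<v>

Re=0.9485 Im=-0.2664

Split into d^2_{1,-1}(β=3.0325) × two z-phases.
With c≡cos(β/2)=0.054519 and s≡sin(β/2)=0.998513, N=[6·1·1·6]^{1/2}=6.000000
Admissible k: 0..1 (factorial args all ≥0)
  k=0: (−1)^2·6.0000/(2)·0.0545^2·0.9985^2 = +0.008891
  k=1: (−1)^3·6.0000/(6)·0.0545^0·0.9985^4 = -0.994064
d^2_{1,-1}(3.0325) = +0.008891 -0.994064 = -0.985174
Attach z-rotation phases: D = e^{-i(1)(4.453)}·(-0.985174)·e^{-i(-1)(1.0376)} = +0.948474-0.266390i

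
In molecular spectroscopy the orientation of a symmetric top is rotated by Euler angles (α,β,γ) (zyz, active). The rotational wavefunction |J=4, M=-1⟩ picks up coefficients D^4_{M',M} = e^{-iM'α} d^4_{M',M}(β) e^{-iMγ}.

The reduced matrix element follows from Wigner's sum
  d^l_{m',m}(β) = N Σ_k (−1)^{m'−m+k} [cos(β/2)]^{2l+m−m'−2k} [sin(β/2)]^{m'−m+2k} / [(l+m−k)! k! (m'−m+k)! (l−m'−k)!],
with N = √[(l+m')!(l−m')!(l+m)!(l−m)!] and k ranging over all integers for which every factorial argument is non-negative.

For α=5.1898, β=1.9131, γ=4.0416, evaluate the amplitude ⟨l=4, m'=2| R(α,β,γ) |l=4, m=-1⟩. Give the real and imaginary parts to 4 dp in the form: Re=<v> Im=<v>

D^4_{2,-1}(5.1898,1.9131,4.0416) = e^{-i·2·5.1898}·d^4_{2,-1}(1.9131)·e^{-i·-1·4.0416}. Compute d first:
With c≡cos(β/2)=0.576343 and s≡sin(β/2)=0.817208, N=[720·2·6·120]^{1/2}=1018.233765
The bounds max(0,m−m')=0 and min(l+m,l−m')=2 give 3 terms
  k=0: (−1)^3·1018.2338/(72)·0.5763^5·0.8172^3 = -0.490814
  k=1: (−1)^4·1018.2338/(48)·0.5763^3·0.8172^5 = +1.480171
  k=2: (−1)^5·1018.2338/(240)·0.5763^1·0.8172^7 = -0.595176
d^4_{2,-1}(1.9131) = -0.490814 +1.480171 -0.595176 = +0.394181
Attach z-rotation phases: D = e^{-i(2)(5.1898)}·(+0.394181)·e^{-i(-1)(4.0416)} = +0.393589-0.021596i

Re=0.3936 Im=-0.0216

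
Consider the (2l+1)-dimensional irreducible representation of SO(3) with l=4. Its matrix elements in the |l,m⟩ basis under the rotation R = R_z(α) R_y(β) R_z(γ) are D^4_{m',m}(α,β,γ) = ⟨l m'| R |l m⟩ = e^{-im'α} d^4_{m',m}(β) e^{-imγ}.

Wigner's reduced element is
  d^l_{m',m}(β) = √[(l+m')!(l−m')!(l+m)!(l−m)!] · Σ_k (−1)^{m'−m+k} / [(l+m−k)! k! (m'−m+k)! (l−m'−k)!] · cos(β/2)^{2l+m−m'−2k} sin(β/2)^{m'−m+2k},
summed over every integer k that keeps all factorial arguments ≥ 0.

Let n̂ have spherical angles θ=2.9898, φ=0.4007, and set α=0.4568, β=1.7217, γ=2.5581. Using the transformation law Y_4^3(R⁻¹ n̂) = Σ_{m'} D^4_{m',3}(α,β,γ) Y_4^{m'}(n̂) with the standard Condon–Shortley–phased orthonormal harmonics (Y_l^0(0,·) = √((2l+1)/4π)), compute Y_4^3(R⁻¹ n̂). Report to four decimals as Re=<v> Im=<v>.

Need the full column D^4_{m',3} for m'=−4..4 at α=0.4568, β=1.7217, γ=2.5581.
cos(β/2)=0.651793, sin(β/2)=0.758397
d^4_{-4,3}: single k=7 term ⇒ +0.266030;  D = +0.241133+0.112370i
d^4_{-3,3}: k∈[6..7] ⇒ +0.565844 -0.109439 = +0.456405;  D = +0.456307-0.009454i
d^4_{-2,3}: k∈[5..6] ⇒ +0.779825 -0.351924 = +0.427900;  D = +0.380035-0.196652i
d^4_{-1,3}: k∈[4..5] ⇒ +0.789849 -0.641607 = +0.148242;  D = +0.088111-0.119215i
d^4_{0,3}: k∈[3..4] ⇒ +0.607159 -0.822008 = -0.214849;  D = -0.038397+0.211390i
d^4_{1,3}: k∈[2..3] ⇒ +0.350043 -0.789849 = -0.439806;  D = +0.120324+0.423026i
d^4_{2,3}: k∈[1..2] ⇒ +0.141817 -0.576001 = -0.434184;  D = +0.290810+0.322406i
d^4_{3,3}: k∈[0..1] ⇒ +0.032575 -0.308709 = -0.276135;  D = +0.256428+0.102444i
d^4_{4,3}: single k=0 term ⇒ -0.107204;  D = +0.106888-0.008217i
Y_4^{m'}(θ=2.9898,φ=0.4007) and Σ D·Y over m':
  (+0.2411+0.1124i)·(-0.0000-0.0002i)  (+0.4563-0.0095i)·(-0.0015+0.0040i)  (+0.3800-0.1967i)·(+0.0311-0.0321i)  (+0.0881-0.1192i)·(-0.2500+0.1059i)  (-0.0384+0.2114i)·(+0.7515+0.0000i)  (+0.1203+0.4230i)·(+0.2500+0.1059i)  (+0.2908+0.3224i)·(+0.0311+0.0321i)  (+0.2564+0.1024i)·(+0.0015+0.0040i)  (+0.1069-0.0082i)·(-0.0000+0.0002i)
Y_4^3(R⁻¹ n̂) = -0.049440+0.320534i

Re=-0.0494 Im=0.3205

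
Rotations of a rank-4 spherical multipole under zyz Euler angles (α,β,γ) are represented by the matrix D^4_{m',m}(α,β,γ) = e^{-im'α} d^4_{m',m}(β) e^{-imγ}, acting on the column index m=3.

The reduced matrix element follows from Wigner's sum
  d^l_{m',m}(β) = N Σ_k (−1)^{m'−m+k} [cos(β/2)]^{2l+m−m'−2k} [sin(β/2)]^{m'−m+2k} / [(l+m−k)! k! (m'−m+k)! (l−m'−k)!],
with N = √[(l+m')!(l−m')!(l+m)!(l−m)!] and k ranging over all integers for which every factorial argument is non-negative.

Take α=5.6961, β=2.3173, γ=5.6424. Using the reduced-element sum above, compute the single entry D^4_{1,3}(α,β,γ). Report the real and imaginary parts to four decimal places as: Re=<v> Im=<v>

Re=0.1715 Im=-0.1256

Split into d^4_{1,3}(β=2.3173) × two z-phases.
With c≡cos(β/2)=0.400577 and s≡sin(β/2)=0.916263, N=[120·6·5040·1]^{1/2}=1904.940944
The bounds max(0,m−m')=2 and min(l+m,l−m')=3 give 2 terms
  k=2: (−1)^0·1904.9409/(240)·0.4006^6·0.9163^2 = +0.027531
  k=3: (−1)^1·1904.9409/(144)·0.4006^4·0.9163^4 = -0.240073
d^4_{1,3}(2.3173) = +0.027531 -0.240073 = -0.212542
Attach z-rotation phases: D = e^{-i(1)(5.6961)}·(-0.212542)·e^{-i(3)(5.6424)} = +0.171470-0.125587i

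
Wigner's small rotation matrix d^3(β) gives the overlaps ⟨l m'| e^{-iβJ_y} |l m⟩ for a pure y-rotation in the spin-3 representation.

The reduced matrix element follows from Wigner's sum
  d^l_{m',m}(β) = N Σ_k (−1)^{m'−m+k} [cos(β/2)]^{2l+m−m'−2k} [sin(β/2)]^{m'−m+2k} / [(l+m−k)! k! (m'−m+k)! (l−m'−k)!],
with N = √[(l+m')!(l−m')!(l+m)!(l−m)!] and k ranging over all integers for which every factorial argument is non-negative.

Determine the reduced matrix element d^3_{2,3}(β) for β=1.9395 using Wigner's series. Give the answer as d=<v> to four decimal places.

d^3_{2,3}(β=1.9395) via Wigner's sum:
With c≡cos(β/2)=0.565506 and s≡sin(β/2)=0.824744, N=[120·1·720·1]^{1/2}=293.938769
k∈{1} keeps every argument non-negative
  k=1: (−1)^0·293.9388/(120)·0.5655^5·0.8247^1 = +0.116837
d^3_{2,3}(1.9395) = +0.116837

d=0.1168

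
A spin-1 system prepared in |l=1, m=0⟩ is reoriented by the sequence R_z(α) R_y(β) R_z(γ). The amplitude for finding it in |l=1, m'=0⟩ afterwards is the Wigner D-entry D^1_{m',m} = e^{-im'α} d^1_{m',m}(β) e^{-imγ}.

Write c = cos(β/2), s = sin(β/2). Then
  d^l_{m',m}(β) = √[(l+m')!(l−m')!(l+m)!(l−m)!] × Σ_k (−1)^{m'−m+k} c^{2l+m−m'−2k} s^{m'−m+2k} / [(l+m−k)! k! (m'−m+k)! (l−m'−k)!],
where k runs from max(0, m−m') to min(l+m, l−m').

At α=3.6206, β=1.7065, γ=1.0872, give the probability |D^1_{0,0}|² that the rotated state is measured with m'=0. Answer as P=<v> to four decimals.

Split into d^1_{0,0}(β=1.7065) × two z-phases.
c=cos(1.7065/2)=0.657538, s=sin(1.7065/2)=0.753421; N=√[1·1·1·1]=1.000000
Admissible k: 0..1 (factorial args all ≥0)
  k=0: (−1)^0·1.0000/(1)·0.6575^2·0.7534^0 = +0.432356
  k=1: (−1)^1·1.0000/(1)·0.6575^0·0.7534^2 = -0.567644
d^1_{0,0}(1.7065) = +0.432356 -0.567644 = -0.135288
|D^1_{0,0}|² = |d^1_{0,0}(β)|² = (-0.135288)² = 0.018303 (the z-rotation phases have unit modulus)

P=0.0183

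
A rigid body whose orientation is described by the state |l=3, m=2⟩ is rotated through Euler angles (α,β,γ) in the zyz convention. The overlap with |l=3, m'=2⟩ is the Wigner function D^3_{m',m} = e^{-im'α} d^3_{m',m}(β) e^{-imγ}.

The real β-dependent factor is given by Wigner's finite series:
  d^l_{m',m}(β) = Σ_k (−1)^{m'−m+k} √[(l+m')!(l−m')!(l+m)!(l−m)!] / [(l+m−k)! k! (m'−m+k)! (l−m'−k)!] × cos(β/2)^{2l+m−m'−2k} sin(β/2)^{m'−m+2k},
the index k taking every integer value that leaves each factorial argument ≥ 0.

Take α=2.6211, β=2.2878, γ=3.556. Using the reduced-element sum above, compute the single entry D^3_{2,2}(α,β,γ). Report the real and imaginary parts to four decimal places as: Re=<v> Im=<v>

Re=-0.1141 Im=-0.0246

Split into d^3_{2,2}(β=2.2878) × two z-phases.
With c≡cos(β/2)=0.414048 and s≡sin(β/2)=0.910255, N=[120·1·120·1]^{1/2}=120.000000
The bounds max(0,m−m')=0 and min(l+m,l−m')=1 give 2 terms
  k=0: (−1)^0·120.0000/(120)·0.4140^6·0.9103^0 = +0.005039
  k=1: (−1)^1·120.0000/(24)·0.4140^4·0.9103^2 = -0.121758
d^3_{2,2}(2.2878) = +0.005039 -0.121758 = -0.116720
Attach z-rotation phases: D = e^{-i(2)(2.6211)}·(-0.116720)·e^{-i(2)(3.556)} = -0.114102-0.024579i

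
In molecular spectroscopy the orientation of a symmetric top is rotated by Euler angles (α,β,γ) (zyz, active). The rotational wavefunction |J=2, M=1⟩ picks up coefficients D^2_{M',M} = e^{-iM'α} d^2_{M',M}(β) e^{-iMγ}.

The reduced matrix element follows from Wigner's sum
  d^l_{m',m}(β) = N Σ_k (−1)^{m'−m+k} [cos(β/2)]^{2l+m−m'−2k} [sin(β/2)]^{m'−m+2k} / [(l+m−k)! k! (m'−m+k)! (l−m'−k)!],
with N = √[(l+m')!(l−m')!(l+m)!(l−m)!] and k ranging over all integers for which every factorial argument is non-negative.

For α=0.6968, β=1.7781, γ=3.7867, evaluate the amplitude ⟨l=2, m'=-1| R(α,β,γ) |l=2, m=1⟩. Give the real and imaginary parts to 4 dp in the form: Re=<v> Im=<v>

D^2_{-1,1}(0.6968,1.7781,3.7867) = e^{-i·-1·0.6968}·d^2_{-1,1}(1.7781)·e^{-i·1·3.7867}. Compute d first:
c=cos(1.7781/2)=0.630150, s=sin(1.7781/2)=0.776473; N=√[1·6·6·1]=6.000000
k∈{2,3} keeps every argument non-negative
  k=2: (−1)^0·6.0000/(2)·0.6301^2·0.7765^2 = +0.718228
  k=3: (−1)^1·6.0000/(6)·0.6301^0·0.7765^4 = -0.363502
d^2_{-1,1}(1.7781) = +0.718228 -0.363502 = +0.354726
Phases: e^{-i·(-1)·0.6968}=+0.766900+0.641767i, e^{-i·(1)·3.7867}=-0.799035+0.601284i ⇒ D=-0.354252-0.018329i

Re=-0.3543 Im=-0.0183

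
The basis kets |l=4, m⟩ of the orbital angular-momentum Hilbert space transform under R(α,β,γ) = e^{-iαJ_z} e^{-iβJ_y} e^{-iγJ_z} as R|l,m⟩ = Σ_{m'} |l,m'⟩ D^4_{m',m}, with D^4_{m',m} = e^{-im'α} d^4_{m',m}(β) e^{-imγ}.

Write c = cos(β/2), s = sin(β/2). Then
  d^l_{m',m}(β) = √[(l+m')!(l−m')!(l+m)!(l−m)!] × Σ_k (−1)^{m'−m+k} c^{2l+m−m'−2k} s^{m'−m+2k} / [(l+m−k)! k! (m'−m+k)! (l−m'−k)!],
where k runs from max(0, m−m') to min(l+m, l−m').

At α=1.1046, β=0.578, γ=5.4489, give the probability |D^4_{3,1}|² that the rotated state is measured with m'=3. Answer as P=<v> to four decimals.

First d^4_{3,1}(β=0.578), then the phase factors e^{-i(3)α} and e^{-i(1)γ}:
c=cos(0.578/2)=0.958529, s=sin(0.578/2)=0.284994; N=√[5040·1·120·6]=1904.940944
Admissible k: 0..1 (factorial args all ≥0)
  k=0: (−1)^2·1904.9409/(240)·0.9585^6·0.2850^2 = +0.500004
  k=1: (−1)^3·1904.9409/(144)·0.9585^4·0.2850^4 = -0.073669
d^4_{3,1}(0.578) = +0.500004 -0.073669 = +0.426336
|D^4_{3,1}|² = |d^4_{3,1}(β)|² = (+0.426336)² = 0.181762 (the z-rotation phases have unit modulus)

P=0.1818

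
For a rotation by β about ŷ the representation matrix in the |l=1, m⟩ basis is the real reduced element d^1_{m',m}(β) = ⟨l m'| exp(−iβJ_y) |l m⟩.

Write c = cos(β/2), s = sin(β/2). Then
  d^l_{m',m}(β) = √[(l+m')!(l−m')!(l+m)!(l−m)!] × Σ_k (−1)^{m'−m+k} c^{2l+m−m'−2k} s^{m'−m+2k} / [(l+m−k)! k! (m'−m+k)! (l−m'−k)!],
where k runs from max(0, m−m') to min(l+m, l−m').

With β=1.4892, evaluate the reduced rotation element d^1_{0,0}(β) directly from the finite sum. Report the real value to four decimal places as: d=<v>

d^1_{0,0}(β=1.4892) via Wigner's sum:
c=cos(1.4892/2)=0.735359, s=sin(1.4892/2)=0.677678; N=√[1·1·1·1]=1.000000
Admissible k: 0..1 (factorial args all ≥0)
  k=0: (−1)^0·1.0000/(1)·0.7354^2·0.6777^0 = +0.540753
  k=1: (−1)^1·1.0000/(1)·0.7354^0·0.6777^2 = -0.459247
d^1_{0,0}(1.4892) = +0.540753 -0.459247 = +0.081506

d=0.0815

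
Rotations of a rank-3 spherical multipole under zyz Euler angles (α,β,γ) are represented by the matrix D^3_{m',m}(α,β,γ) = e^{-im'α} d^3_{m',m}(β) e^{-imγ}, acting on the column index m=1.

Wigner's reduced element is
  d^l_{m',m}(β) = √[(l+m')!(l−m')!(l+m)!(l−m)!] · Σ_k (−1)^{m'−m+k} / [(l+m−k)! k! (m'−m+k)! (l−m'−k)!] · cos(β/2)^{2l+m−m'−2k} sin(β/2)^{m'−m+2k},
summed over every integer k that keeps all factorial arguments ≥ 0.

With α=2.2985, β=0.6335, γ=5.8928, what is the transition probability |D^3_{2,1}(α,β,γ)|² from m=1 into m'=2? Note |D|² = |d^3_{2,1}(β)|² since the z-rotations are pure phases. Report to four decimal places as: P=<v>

P=0.3590

Split into d^3_{2,1}(β=0.6335) × two z-phases.
c=cos(0.6335/2)=0.950253, s=sin(0.6335/2)=0.311480; N=√[120·1·24·2]=75.894664
Admissible k: 0..1 (factorial args all ≥0)
  k=0: (−1)^1·75.8947/(24)·0.9503^5·0.3115^1 = -0.763178
  k=1: (−1)^2·75.8947/(12)·0.9503^3·0.3115^3 = +0.163998
d^3_{2,1}(0.6335) = -0.763178 +0.163998 = -0.599180
|D^3_{2,1}|² = |d^3_{2,1}(β)|² = (-0.599180)² = 0.359017 (the z-rotation phases have unit modulus)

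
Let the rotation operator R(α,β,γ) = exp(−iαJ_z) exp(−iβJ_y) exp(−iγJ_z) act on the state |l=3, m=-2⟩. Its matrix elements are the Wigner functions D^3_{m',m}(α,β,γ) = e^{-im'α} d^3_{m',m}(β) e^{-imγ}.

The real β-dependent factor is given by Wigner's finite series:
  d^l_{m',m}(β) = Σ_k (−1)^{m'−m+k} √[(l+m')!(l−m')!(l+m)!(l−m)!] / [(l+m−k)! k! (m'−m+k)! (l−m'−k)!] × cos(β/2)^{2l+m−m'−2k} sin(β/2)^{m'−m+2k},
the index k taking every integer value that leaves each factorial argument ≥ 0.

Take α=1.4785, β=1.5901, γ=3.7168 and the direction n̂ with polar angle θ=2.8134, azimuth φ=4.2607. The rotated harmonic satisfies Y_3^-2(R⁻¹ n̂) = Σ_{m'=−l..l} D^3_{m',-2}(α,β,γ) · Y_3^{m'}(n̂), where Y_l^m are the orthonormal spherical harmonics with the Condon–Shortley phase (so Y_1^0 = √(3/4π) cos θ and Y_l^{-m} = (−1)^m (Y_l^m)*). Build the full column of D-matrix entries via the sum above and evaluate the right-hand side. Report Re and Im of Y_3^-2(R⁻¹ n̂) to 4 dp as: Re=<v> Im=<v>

Need the full column D^3_{m',-2} for m'=−3..3 at α=1.4785, β=1.5901, γ=3.7168.
cos(β/2)=0.700249, sin(β/2)=0.713899
d^3_{-3,-2}: single k=1 term ⇒ +0.294425;  D = +0.225706-0.189059i
d^3_{-2,-2}: k∈[0..1] ⇒ +0.117900 -0.612708 = -0.494807;  D = +0.281417+0.406987i
d^3_{-1,-2}: k∈[0..1] ⇒ -0.380101 +0.790128 = +0.410026;  D = -0.357311+0.201123i
d^3_{0,-2}: k∈[0..1] ⇒ +0.671188 -0.697609 = -0.026421;  D = -0.010783-0.024121i
d^3_{1,-2}: k∈[0..1] ⇒ -0.790128 +0.410615 = -0.379512;  D = -0.359269+0.122291i
d^3_{2,-2}: k∈[0..1] ⇒ +0.636827 -0.132379 = +0.504448;  D = -0.117844-0.490490i
d^3_{3,-2}: single k=0 term ⇒ -0.318061;  D = +0.314792-0.045483i
Y_3^{m'}(θ=2.8134,φ=4.2607) and Σ D·Y over m':
  (+0.2257-0.1891i)·(+0.0136-0.0030i)  (+0.2814+0.4070i)·(+0.0622+0.0789i)  (-0.3573+0.2011i)·(-0.1583+0.3262i)  (-0.0108-0.0241i)·(-0.5230+0.0000i)  (-0.3593+0.1223i)·(+0.1583+0.3262i)  (-0.1178-0.4905i)·(+0.0622-0.0789i)  (+0.3148-0.0455i)·(-0.0136-0.0030i)
Y_3^-2(R⁻¹ n̂) = -0.162765-0.210866i

Re=-0.1628 Im=-0.2109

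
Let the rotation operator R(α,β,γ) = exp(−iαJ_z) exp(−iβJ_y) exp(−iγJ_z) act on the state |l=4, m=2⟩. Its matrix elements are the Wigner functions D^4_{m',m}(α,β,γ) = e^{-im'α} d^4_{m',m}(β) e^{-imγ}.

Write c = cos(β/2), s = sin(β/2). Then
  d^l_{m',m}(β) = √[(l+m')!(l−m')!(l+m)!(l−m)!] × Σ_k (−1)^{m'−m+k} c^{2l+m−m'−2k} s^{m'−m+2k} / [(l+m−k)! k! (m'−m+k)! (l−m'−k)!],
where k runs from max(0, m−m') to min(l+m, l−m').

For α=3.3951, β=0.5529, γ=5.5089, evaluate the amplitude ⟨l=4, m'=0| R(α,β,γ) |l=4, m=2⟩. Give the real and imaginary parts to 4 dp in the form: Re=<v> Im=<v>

D^4_{0,2}(3.3951,0.5529,5.5089) = e^{-i·0·3.3951}·d^4_{0,2}(0.5529)·e^{-i·2·5.5089}. Compute d first:
Half-angle: c=0.962030, s=0.272942. N=√(24·24·720·2)=910.735966
k: max(0,(2)−(0))=2 … min(4+(2),4−(0))=4
  k=2: (−1)^0·910.7360/(96)·0.9620^6·0.2729^2 = +0.560267
  k=3: (−1)^1·910.7360/(36)·0.9620^4·0.2729^4 = -0.120262
  k=4: (−1)^2·910.7360/(96)·0.9620^2·0.2729^6 = +0.003630
d^4_{0,2}(0.5529) = +0.560267 -0.120262 +0.003630 = +0.443636
Attach z-rotation phases: D = e^{-i(0)(3.3951)}·(+0.443636)·e^{-i(2)(5.5089)} = +0.009859+0.443526i

Re=0.0099 Im=0.4435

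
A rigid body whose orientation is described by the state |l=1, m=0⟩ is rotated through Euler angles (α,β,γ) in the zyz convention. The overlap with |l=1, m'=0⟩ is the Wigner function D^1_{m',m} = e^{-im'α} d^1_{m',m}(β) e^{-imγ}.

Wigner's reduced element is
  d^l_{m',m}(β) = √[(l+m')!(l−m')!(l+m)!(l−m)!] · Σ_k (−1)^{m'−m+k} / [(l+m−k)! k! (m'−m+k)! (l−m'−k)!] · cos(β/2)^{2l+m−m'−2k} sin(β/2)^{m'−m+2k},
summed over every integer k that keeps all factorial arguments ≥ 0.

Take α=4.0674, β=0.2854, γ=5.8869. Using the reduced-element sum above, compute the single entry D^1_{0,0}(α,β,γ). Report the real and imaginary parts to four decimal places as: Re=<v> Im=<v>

Split into d^1_{0,0}(β=0.2854) × two z-phases.
With c≡cos(β/2)=0.989836 and s≡sin(β/2)=0.142216, N=[1·1·1·1]^{1/2}=1.000000
k: max(0,(0)−(0))=0 … min(1+(0),1−(0))=1
  k=0: (−1)^0·1.0000/(1)·0.9898^2·0.1422^0 = +0.979775
  k=1: (−1)^1·1.0000/(1)·0.9898^0·0.1422^2 = -0.020225
d^1_{0,0}(0.2854) = +0.979775 -0.020225 = +0.959549
Phases: e^{-i·(0)·4.0674}=+1.000000+0.000000i, e^{-i·(0)·5.8869}=+1.000000+0.000000i ⇒ D=+0.959549+0.000000i

Re=0.9595 Im=0.0000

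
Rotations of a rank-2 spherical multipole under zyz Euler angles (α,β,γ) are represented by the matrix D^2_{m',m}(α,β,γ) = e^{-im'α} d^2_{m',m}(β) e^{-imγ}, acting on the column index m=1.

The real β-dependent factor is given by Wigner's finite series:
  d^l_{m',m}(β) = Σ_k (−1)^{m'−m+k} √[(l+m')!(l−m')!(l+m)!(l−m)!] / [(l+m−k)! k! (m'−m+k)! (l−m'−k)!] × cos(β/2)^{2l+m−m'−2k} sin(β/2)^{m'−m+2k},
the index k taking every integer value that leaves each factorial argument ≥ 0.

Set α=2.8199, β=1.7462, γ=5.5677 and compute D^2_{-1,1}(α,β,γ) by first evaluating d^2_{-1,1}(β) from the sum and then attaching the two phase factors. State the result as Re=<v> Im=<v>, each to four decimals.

Split into d^2_{-1,1}(β=1.7462) × two z-phases.
Half-angle: c=0.642454, s=0.766324. N=√(1·6·6·1)=6.000000
Admissible k: 2..3 (factorial args all ≥0)
  k=2: (−1)^0·6.0000/(2)·0.6425^2·0.7663^2 = +0.727161
  k=3: (−1)^1·6.0000/(6)·0.6425^0·0.7663^4 = -0.344866
d^2_{-1,1}(1.7462) = +0.727161 -0.344866 = +0.382295
Attach z-rotation phases: D = e^{-i(-1)(2.8199)}·(+0.382295)·e^{-i(1)(5.5677)} = -0.353034-0.146684i

Re=-0.3530 Im=-0.1467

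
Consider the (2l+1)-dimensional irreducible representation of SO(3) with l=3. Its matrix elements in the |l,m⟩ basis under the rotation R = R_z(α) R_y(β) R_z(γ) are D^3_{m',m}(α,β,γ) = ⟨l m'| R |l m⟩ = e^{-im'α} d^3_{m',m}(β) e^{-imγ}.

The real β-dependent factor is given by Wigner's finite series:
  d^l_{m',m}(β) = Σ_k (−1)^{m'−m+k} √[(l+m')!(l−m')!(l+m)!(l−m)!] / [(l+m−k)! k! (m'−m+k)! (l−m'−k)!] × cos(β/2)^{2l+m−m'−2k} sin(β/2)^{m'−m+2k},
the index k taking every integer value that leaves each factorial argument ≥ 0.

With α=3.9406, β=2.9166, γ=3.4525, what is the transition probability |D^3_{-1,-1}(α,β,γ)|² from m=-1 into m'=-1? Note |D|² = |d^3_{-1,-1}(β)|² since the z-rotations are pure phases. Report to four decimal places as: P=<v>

P=0.0053

D^3_{-1,-1}(3.9406,2.9166,3.4525) = e^{-i·-1·3.9406}·d^3_{-1,-1}(2.9166)·e^{-i·-1·3.4525}. Compute d first:
c=cos(2.9166/2)=0.112259, s=sin(2.9166/2)=0.993679; N=√[2·24·2·24]=48.000000
Admissible k: 0..2 (factorial args all ≥0)
  k=0: (−1)^0·48.0000/(48)·0.1123^6·0.9937^0 = +0.000002
  k=1: (−1)^1·48.0000/(6)·0.1123^4·0.9937^2 = -0.001254
  k=2: (−1)^2·48.0000/(8)·0.1123^2·0.9937^4 = +0.073719
d^3_{-1,-1}(2.9166) = +0.000002 -0.001254 +0.073719 = +0.072467
|D^3_{-1,-1}|² = |d^3_{-1,-1}(β)|² = (+0.072467)² = 0.005251 (the z-rotation phases have unit modulus)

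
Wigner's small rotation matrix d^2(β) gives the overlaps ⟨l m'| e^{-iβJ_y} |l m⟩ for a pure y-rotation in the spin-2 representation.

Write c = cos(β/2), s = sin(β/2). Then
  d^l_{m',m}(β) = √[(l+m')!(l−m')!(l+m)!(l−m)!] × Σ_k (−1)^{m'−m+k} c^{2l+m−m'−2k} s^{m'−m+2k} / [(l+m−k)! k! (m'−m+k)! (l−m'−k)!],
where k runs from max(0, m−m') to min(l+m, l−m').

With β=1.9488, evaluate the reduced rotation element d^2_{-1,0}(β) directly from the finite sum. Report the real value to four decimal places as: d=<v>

d=-0.4201

d^2_{-1,0}(β=1.9488) via Wigner's sum:
With c≡cos(β/2)=0.561665 and s≡sin(β/2)=0.827365, N=[1·6·2·2]^{1/2}=4.898979
The bounds max(0,m−m')=1 and min(l+m,l−m')=2 give 2 terms
  k=1: (−1)^0·4.8990/(2)·0.5617^3·0.8274^1 = +0.359090
  k=2: (−1)^1·4.8990/(2)·0.5617^1·0.8274^3 = -0.779191
d^2_{-1,0}(1.9488) = +0.359090 -0.779191 = -0.420101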